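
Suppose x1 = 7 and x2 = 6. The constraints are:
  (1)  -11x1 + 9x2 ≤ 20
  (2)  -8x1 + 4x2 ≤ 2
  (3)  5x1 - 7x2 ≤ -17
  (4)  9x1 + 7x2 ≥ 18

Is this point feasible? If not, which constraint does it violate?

not feasible — violates (3)

Constraint (3): 5x1 - 7x2 = -7, which is not ≤ -17. All other constraints are satisfied.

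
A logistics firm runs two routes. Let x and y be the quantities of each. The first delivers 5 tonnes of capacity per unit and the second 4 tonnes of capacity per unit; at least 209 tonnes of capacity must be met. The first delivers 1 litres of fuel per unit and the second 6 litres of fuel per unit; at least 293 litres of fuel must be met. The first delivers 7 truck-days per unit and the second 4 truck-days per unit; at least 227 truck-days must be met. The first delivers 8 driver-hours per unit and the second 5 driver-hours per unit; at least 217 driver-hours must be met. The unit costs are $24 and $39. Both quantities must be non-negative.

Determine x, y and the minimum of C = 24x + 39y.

x = 5, y = 48, minimum C = 1992

Corner points and C = 24x + 39y:
  (0, 227/4) → C = 8853/4
  (293, 0) → C = 7032
  (5, 48) → C = 1992
The feasible region is unbounded (it extends along (0, 1), (1, 0)), but C strictly increases along every unbounded feasible direction, so there is no improving ray and the minimum is attained at a vertex.

The optimum lies where x + 6y = 293 and 7x + 4y = 227.
Solving simultaneously gives x = 5, y = 48.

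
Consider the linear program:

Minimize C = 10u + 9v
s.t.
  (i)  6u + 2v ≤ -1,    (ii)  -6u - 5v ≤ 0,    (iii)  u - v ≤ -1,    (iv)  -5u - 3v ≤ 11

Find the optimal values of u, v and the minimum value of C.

u = -5/11, v = 6/11, minimum C = 4/11

Feasible corners and C = 10u + 9v:
  (-3/8, 5/8) → C = 15/8
  (-5/11, 6/11) → C = 4/11
  (-55/7, 66/7) → C = 44/7
The feasible region is unbounded (it extends along (-1, 3), (-3, 5)), but C strictly increases along every unbounded feasible direction, so there is no improving ray and the minimum is attained at a vertex.

The optimum lies where -6u - 5v = 0 and u - v = -1.
Solving simultaneously gives u = -5/11, v = 6/11.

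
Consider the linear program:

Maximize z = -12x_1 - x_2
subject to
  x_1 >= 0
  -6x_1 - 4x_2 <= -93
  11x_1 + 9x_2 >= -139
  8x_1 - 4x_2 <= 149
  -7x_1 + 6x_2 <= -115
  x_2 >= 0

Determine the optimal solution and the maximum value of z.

x_1 = 115/7, x_2 = 0, maximum z = -1380/7

Corner points and z = -12x_1 - x_2:
  (217/10, 123/20) → z = -5331/20
  (149/8, 0) → z = -447/2
  (115/7, 0) → z = -1380/7

The optimum lies where -7x_1 + 6x_2 = -115 and x_2 = 0.
Solving simultaneously gives x_1 = 115/7, x_2 = 0.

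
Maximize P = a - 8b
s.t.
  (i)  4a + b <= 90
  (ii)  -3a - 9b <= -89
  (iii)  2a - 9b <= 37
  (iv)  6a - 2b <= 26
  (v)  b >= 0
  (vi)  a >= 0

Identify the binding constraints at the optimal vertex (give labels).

Feasible corners and P = a - 8b:
  (103/7, 218/7) → P = -1641/7
  (0, 90) → P = -720
  (103/15, 38/5) → P = -809/15
  (0, 89/9) → P = -712/9

The maximum is at (103/15, 38/5). Substituting into each constraint, equality holds for (ii) and (iv); the remaining constraints have slack.

(ii) and (iv)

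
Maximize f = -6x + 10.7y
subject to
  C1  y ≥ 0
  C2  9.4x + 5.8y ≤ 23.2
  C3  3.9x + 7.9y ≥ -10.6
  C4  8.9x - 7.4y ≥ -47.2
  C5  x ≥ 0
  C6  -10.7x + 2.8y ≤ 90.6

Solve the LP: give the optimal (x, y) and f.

Extreme points and f = -6x + 10.7y:
  (116/47, 0) → f = -696/47
  (0, 0) → f = 0
  (0, 4) → f = 214/5

x = 0, y = 4, maximum f = 42.8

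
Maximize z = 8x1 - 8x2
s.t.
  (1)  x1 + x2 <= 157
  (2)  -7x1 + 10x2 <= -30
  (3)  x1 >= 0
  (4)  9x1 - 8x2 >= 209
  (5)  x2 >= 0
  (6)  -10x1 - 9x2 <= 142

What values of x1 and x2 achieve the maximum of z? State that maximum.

x1 = 157, x2 = 0, maximum z = 1256

Corner points and z = 8x1 - 8x2:
  (1600/17, 1069/17) → z = 4248/17
  (157, 0) → z = 1256
  (925/17, 1193/34) → z = 2628/17
  (209/9, 0) → z = 1672/9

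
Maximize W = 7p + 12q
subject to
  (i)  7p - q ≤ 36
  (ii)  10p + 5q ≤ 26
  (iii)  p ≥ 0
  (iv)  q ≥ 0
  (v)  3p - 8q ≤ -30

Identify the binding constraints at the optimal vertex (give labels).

(ii) and (iii)

Extreme points and W = 7p + 12q:
  (0, 26/5) → W = 312/5
  (58/95, 378/95) → W = 4942/95
  (0, 15/4) → W = 45

The maximum is at (0, 26/5). Substituting into each constraint, equality holds for (ii) and (iii); the remaining constraints have slack.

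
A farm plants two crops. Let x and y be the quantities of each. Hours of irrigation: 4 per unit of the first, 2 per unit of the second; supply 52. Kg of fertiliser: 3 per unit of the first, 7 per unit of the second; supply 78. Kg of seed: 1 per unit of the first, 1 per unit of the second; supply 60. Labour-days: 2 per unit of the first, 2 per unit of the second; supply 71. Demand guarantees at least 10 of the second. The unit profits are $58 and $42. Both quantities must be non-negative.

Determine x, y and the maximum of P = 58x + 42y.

Corner points and P = 58x + 42y:
  (0, 78/7) → P = 468
  (0, 10) → P = 420
  (8/3, 10) → P = 1724/3

x = 8/3, y = 10, maximum P = 1724/3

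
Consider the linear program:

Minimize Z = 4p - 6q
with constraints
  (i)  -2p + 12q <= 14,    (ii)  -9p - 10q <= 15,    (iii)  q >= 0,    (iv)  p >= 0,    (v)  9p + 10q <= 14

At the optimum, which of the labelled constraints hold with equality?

Vertices and Z = 4p - 6q:
  (0, 7/6) → Z = -7
  (7/32, 77/64) → Z = -203/32
  (0, 0) → Z = 0
  (14/9, 0) → Z = 56/9

The minimum is at (0, 7/6). Substituting into each constraint, equality holds for (i) and (iv); the remaining constraints have slack.

(i) and (iv)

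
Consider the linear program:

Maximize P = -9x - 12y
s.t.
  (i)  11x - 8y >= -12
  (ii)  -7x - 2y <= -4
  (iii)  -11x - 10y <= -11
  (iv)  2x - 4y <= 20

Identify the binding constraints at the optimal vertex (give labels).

(iii) and (iv)

Extreme points and P = -9x - 12y:
  (4/39, 64/39) → P = -268/13
  (3/8, 11/16) → P = -93/8
  (61/16, -99/32) → P = 45/16
The feasible region is unbounded (it extends along (2, 1), (8, 11)), but P strictly decreases along every unbounded feasible direction, so there is no improving ray and the maximum is attained at a vertex.

The maximum is at (61/16, -99/32). Substituting into each constraint, equality holds for (iii) and (iv); the remaining constraints have slack.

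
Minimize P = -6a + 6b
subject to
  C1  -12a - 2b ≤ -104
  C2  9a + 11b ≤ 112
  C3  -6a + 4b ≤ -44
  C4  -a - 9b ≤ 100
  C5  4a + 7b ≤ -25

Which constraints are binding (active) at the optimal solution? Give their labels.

C4 and C5

Extreme points and P = -6a + 6b:
  (568/53, -652/53) → P = -7320/53
  (389/38, -179/19) → P = -2241/19
  (475/29, -375/29) → P = -5100/29

The minimum is at (475/29, -375/29). Substituting into each constraint, equality holds for C4 and C5; the remaining constraints have slack.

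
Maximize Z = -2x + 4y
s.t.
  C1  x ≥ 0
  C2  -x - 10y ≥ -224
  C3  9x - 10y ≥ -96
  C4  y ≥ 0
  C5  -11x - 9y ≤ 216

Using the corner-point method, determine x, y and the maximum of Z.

x = 64/5, y = 528/25, maximum Z = 1472/25

Vertices and Z = -2x + 4y:
  (0, 48/5) → Z = 192/5
  (0, 0) → Z = 0
  (64/5, 528/25) → Z = 1472/25
  (224, 0) → Z = -448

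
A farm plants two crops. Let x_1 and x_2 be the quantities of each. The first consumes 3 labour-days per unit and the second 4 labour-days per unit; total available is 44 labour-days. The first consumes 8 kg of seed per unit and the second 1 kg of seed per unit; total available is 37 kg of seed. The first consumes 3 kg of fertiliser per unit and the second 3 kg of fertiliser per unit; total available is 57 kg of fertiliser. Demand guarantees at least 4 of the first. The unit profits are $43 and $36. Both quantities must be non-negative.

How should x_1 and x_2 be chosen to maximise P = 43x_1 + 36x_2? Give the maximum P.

Vertices and P = 43x_1 + 36x_2:
  (37/8, 0) → P = 1591/8
  (4, 0) → P = 172
  (4, 5) → P = 352

The optimum lies where 8x_1 + x_2 = 37 and x_1 = 4.
Solving simultaneously gives x_1 = 4, x_2 = 5.

x_1 = 4, x_2 = 5, maximum P = 352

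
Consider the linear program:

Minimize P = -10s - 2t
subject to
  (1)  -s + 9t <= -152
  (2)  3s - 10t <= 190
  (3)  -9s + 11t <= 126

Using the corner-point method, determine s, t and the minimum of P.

s = 190/17, t = -266/17, minimum P = -1368/17

Feasible corners and P = -10s - 2t:
  (190/17, -266/17) → P = -1368/17
  (-1403/35, -747/35) → P = 15524/35
  (-3350/57, -696/19) → P = 37676/57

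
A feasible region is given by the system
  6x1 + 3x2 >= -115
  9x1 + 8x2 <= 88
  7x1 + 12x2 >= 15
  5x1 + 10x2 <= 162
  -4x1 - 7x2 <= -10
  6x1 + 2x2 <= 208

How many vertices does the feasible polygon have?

Pairwise boundary intersections that survive every other constraint:
  (-475/17, 895/51)
  (-1636/45, 1547/45)
  (-208/25, 509/25)
  (536/31, -262/31)
  (-15, 10)

5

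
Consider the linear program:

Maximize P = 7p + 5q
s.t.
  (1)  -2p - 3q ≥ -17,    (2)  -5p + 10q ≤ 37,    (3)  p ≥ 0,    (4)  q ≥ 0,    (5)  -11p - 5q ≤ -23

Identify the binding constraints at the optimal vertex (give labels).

(1) and (4)

Vertices and P = 7p + 5q:
  (59/35, 159/35) → P = 1208/35
  (17/2, 0) → P = 119/2
  (1/3, 58/15) → P = 65/3
  (23/11, 0) → P = 161/11

The maximum is at (17/2, 0). Substituting into each constraint, equality holds for (1) and (4); the remaining constraints have slack.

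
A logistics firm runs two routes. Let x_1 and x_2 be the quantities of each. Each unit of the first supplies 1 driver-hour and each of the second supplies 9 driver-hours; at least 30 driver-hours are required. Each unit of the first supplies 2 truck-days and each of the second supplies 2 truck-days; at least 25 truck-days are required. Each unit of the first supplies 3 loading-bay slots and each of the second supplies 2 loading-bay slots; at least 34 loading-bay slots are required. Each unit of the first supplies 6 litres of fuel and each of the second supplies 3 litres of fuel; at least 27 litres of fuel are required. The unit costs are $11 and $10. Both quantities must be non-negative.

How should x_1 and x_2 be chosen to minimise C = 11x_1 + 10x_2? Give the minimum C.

x_1 = 9, x_2 = 7/2, minimum C = 134

Corner points and C = 11x_1 + 10x_2:
  (0, 17) → C = 170
  (30, 0) → C = 330
  (165/16, 35/16) → C = 2165/16
  (9, 7/2) → C = 134
The feasible region is unbounded (it extends along (0, 1), (1, 0)), but C strictly increases along every unbounded feasible direction, so there is no improving ray and the minimum is attained at a vertex.

The binding constraints are 2x_1 + 2x_2 = 25 and 3x_1 + 2x_2 = 34.
Solving simultaneously gives x_1 = 9, x_2 = 7/2.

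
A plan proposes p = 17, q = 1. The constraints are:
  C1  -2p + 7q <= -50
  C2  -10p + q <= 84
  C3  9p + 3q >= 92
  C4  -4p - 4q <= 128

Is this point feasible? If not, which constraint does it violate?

Constraint C1: -2p + 7q = -27, which is not ≤ -50. All other constraints are satisfied.

not feasible — violates C1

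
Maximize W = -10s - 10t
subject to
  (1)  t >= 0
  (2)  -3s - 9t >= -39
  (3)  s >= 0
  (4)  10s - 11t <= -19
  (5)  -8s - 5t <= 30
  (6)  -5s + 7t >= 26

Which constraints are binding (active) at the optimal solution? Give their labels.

Feasible corners and W = -10s - 10t:
  (0, 13/3) → W = -130/3
  (13/22, 91/22) → W = -520/11
  (0, 26/7) → W = -260/7

The maximum is at (0, 26/7). Substituting into each constraint, equality holds for (3) and (6); the remaining constraints have slack.

(3) and (6)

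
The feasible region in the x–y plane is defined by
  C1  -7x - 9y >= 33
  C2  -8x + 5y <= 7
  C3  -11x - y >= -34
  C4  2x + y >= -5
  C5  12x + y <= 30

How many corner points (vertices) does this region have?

3

Pairwise boundary intersections that survive every other constraint:
  (-12/11, -31/11)
  (3, -6)
  (7/2, -12)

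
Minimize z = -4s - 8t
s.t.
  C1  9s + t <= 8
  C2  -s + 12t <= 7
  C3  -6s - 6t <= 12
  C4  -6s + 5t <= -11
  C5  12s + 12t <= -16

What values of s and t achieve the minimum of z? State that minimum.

s = 13/33, t = -19/11, minimum z = 404/33

Vertices and z = -4s - 8t:
  (5/4, -13/4) → z = 21
  (7/6, -5/2) → z = 46/3
  (1/11, -23/11) → z = 180/11
  (13/33, -19/11) → z = 404/33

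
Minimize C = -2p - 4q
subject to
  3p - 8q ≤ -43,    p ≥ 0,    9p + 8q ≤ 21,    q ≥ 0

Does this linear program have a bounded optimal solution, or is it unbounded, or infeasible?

infeasible

The boundaries 3p - 8q = -43 and p = 0 meet at (0, 43/8), but that point violates 9p + 8q ≤ 21. Every candidate vertex is excluded by some other constraint, so the feasible region is empty.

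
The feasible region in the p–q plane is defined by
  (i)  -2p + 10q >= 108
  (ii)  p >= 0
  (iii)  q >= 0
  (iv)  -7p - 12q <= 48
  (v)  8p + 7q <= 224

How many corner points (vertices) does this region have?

Intersecting each pair of boundary lines and keeping only the points that satisfy every inequality leaves:
  (0, 54/5)
  (742/47, 656/47)
  (0, 32)

3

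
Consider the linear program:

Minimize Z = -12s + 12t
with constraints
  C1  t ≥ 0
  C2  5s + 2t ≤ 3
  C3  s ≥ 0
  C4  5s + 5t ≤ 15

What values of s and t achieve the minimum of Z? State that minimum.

s = 3/5, t = 0, minimum Z = -36/5

Vertices and Z = -12s + 12t:
  (3/5, 0) → Z = -36/5
  (0, 0) → Z = 0
  (0, 3/2) → Z = 18

The binding constraints are t = 0 and 5s + 2t = 3.
Solving simultaneously gives s = 3/5, t = 0.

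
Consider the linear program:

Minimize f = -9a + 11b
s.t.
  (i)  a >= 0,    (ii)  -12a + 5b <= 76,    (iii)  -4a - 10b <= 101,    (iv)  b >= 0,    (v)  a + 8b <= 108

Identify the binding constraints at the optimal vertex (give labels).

Feasible corners and f = -9a + 11b:
  (0, 0) → f = 0
  (0, 27/2) → f = 297/2
  (108, 0) → f = -972

The minimum is at (108, 0). Substituting into each constraint, equality holds for (iv) and (v); the remaining constraints have slack.

(iv) and (v)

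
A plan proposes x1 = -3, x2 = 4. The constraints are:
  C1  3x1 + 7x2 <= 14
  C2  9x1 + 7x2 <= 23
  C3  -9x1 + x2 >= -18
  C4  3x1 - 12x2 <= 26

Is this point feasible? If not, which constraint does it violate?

Constraint C1: 3x1 + 7x2 = 19, which is not ≤ 14. All other constraints are satisfied.

not feasible — violates C1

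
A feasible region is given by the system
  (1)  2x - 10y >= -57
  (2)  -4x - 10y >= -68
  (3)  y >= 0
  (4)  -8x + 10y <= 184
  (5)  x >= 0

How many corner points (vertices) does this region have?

Of the 10 pairwise boundary intersections, those satisfying every inequality are:
  (11/6, 91/15)
  (0, 57/10)
  (17, 0)
  (0, 0)

4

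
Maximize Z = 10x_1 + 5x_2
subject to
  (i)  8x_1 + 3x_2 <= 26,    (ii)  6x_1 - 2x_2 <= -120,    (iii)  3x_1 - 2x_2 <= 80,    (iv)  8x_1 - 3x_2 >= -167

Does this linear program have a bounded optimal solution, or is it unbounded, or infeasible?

bounded optimum

Corner points and Z = 10x_1 + 5x_2:
  (-200/3, -140) → Z = -4100/3
  (-13, 21) → Z = -25
  (-82, -163) → Z = -1635
The feasible region has finitely many vertices and no improving ray; the maximum is -25 at (-13, 21).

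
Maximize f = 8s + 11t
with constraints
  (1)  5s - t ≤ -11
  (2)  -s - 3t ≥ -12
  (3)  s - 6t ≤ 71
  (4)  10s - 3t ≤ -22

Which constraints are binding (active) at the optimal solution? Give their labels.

Feasible corners and f = 8s + 11t:
  (-21/16, 71/16) → f = 613/16
  (-11/5, 0) → f = -88/5
  (-115/19, -244/19) → f = -3604/19
The feasible region is unbounded (it extends along (-3, 1), (-6, -1)), but f strictly decreases along every unbounded feasible direction, so there is no improving ray and the maximum is attained at a vertex.

The maximum is at (-21/16, 71/16). Substituting into each constraint, equality holds for (1) and (2); the remaining constraints have slack.

(1) and (2)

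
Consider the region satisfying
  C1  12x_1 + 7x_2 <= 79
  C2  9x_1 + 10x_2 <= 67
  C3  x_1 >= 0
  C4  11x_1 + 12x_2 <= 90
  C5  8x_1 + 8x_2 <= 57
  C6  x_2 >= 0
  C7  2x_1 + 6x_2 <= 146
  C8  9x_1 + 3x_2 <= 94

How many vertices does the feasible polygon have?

5

The feasible vertices (each the meet of two boundaries and inside every other half-plane) are:
  (233/40, 13/10)
  (79/12, 0)
  (0, 67/10)
  (17/4, 23/8)
  (0, 0)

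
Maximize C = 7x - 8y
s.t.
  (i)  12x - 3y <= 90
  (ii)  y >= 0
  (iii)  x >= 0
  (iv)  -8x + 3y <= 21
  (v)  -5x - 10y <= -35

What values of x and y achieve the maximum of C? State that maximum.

At the optimal vertex, 12x - 3y = 90 and y = 0.
Solving simultaneously gives x = 15/2, y = 0.

x = 15/2, y = 0, maximum C = 105/2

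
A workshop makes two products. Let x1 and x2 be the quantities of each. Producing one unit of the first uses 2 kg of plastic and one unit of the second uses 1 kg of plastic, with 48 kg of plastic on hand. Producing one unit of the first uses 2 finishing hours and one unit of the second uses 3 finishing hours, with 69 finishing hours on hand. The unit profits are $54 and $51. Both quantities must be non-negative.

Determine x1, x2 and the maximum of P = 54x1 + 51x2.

x1 = 75/4, x2 = 21/2, maximum P = 1548

Feasible corners and P = 54x1 + 51x2:
  (0, 0) → P = 0
  (0, 23) → P = 1173
  (24, 0) → P = 1296
  (75/4, 21/2) → P = 1548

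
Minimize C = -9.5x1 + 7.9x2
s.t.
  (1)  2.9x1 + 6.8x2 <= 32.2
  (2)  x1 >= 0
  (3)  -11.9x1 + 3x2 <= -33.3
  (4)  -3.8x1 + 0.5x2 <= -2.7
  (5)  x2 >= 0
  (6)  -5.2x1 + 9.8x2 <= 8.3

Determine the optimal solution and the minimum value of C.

Extreme points and C = -9.5x1 + 7.9x2:
  (322/29, 0) → C = -3059/29
  (12956/3189, 19151/6378) → C = -316237/21260
  (333/119, 0) → C = -6327/238
  (17562/5051, 27193/10102) → C = -1188533/101020

x1 = 322/29, x2 = 0, minimum C = -3059/29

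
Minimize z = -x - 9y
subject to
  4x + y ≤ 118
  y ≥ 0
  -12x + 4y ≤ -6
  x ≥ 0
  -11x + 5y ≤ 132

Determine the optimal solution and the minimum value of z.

The binding constraints are 4x + y = 118 and -12x + 4y = -6.
Solving simultaneously gives x = 239/14, y = 348/7.

x = 239/14, y = 348/7, minimum z = -929/2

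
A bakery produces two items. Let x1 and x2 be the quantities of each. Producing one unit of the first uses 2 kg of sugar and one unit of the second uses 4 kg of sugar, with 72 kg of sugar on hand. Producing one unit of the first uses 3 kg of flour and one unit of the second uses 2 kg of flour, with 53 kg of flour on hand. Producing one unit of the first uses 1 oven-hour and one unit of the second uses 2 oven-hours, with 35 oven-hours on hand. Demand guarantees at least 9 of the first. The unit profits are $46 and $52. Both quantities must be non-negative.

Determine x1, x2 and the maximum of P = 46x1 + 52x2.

x1 = 9, x2 = 13, maximum P = 1090

Vertices and P = 46x1 + 52x2:
  (53/3, 0) → P = 2438/3
  (9, 0) → P = 414
  (9, 13) → P = 1090

The binding constraints are 3x1 + 2x2 = 53 and x1 + 2x2 = 35.
Solving simultaneously gives x1 = 9, x2 = 13.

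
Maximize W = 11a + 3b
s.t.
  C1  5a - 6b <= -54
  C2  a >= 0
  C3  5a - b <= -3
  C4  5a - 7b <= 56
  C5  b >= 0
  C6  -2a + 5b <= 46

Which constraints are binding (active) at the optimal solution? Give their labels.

C1 and C6

Feasible corners and W = 11a + 3b:
  (0, 9) → W = 27
  (6/13, 122/13) → W = 432/13
  (0, 46/5) → W = 138/5

The maximum is at (6/13, 122/13). Substituting into each constraint, equality holds for C1 and C6; the remaining constraints have slack.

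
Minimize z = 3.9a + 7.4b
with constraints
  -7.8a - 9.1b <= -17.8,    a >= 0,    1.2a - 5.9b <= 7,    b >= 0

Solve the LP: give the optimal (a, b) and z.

a = 89/39, b = 0, minimum z = 89/10

Extreme points and z = 3.9a + 7.4b:
  (0, 178/91) → z = 6586/455
  (89/39, 0) → z = 89/10
  (35/6, 0) → z = 91/4
The feasible region is unbounded (it extends along (0, 1), (59, 12)), but z strictly increases along every unbounded feasible direction, so there is no improving ray and the minimum is attained at a vertex.

The optimum lies where -7.8a - 9.1b = -17.8 and b = 0.
Solving simultaneously gives a = 89/39, b = 0.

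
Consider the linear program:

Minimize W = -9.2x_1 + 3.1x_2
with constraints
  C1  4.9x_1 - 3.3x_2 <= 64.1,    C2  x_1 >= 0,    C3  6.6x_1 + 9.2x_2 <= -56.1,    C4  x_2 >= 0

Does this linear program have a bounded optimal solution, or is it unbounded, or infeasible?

The boundaries 4.9x_1 - 3.3x_2 = 64.1 and x_1 = 0 meet at (0, -641/33), but that point violates x_2 ≥ 0. Every candidate vertex is excluded by some other constraint, so the feasible region is empty.

infeasible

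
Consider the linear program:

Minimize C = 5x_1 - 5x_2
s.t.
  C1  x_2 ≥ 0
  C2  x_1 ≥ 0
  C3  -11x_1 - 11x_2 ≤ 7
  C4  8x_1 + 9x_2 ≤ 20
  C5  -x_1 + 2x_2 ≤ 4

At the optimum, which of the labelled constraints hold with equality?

C2 and C5

Extreme points and C = 5x_1 - 5x_2:
  (0, 0) → C = 0
  (5/2, 0) → C = 25/2
  (0, 2) → C = -10
  (4/25, 52/25) → C = -48/5

The minimum is at (0, 2). Substituting into each constraint, equality holds for C2 and C5; the remaining constraints have slack.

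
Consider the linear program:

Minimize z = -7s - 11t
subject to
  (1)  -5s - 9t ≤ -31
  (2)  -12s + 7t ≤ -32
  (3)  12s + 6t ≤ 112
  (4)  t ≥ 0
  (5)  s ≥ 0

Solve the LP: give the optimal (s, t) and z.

Vertices and z = -7s - 11t:
  (505/143, 212/143) → z = -5867/143
  (31/5, 0) → z = -217/5
  (244/39, 80/13) → z = -4348/39
  (28/3, 0) → z = -196/3

At the optimal vertex, -12s + 7t = -32 and 12s + 6t = 112.
Solving simultaneously gives s = 244/39, t = 80/13.

s = 244/39, t = 80/13, minimum z = -4348/39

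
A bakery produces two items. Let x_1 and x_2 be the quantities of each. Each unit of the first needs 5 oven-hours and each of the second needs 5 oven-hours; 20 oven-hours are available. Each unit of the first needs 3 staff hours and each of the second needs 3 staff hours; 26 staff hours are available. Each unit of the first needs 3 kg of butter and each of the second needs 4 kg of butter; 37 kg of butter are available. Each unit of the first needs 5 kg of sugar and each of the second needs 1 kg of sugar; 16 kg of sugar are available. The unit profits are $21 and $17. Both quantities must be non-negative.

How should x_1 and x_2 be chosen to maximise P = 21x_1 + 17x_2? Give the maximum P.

Vertices and P = 21x_1 + 17x_2:
  (0, 0) → P = 0
  (0, 4) → P = 68
  (16/5, 0) → P = 336/5
  (3, 1) → P = 80

At the optimal vertex, 5x_1 + 5x_2 = 20 and 5x_1 + x_2 = 16.
Solving simultaneously gives x_1 = 3, x_2 = 1.

x_1 = 3, x_2 = 1, maximum P = 80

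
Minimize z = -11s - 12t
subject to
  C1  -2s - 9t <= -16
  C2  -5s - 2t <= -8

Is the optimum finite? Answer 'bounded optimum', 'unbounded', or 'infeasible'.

From the feasible point (40/41, 64/41), moving in the direction (9, -2) keeps every constraint satisfied while z decreases without bound.

unbounded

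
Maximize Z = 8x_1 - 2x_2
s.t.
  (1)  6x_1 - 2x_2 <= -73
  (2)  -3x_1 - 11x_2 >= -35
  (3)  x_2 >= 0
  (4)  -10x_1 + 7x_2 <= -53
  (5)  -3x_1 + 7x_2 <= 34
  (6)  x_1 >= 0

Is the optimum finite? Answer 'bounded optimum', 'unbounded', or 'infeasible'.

infeasible

The boundaries -3x_1 - 11x_2 = -35 and x_2 = 0 meet at (35/3, 0), but that point violates 6x_1 - 2x_2 ≤ -73. Every candidate vertex is excluded by some other constraint, so the feasible region is empty.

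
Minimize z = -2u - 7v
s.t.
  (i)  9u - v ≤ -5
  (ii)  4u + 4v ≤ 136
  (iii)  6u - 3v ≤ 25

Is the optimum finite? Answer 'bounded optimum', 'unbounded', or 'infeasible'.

From the feasible point (29/10, 311/10), moving in the direction (-4, 4) keeps every constraint satisfied while z decreases without bound.

unbounded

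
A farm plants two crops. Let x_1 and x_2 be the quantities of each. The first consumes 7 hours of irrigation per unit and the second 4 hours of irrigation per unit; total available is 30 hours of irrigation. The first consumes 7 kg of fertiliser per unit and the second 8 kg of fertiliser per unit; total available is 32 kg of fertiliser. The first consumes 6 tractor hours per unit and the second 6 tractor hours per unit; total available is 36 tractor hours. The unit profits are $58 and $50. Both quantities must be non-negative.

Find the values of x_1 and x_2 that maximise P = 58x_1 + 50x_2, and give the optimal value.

x_1 = 4, x_2 = 1/2, maximum P = 257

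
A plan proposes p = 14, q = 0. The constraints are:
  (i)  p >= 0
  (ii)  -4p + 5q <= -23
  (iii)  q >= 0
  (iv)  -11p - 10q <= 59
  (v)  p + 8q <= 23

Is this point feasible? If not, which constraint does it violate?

(i): 14 ≥ 0 ✓
(ii): -56 ≤ -23 ✓
(iii): 0 ≥ 0 ✓
(iv): -154 ≤ 59 ✓
(v): 14 ≤ 23 ✓

feasible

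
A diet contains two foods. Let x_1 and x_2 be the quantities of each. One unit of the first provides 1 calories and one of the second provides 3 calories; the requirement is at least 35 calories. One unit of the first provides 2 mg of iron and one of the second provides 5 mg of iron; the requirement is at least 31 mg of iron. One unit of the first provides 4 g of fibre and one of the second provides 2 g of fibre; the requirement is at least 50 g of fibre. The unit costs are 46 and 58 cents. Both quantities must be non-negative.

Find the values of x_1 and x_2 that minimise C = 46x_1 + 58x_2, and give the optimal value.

Vertices and C = 46x_1 + 58x_2:
  (0, 25) → C = 1450
  (35, 0) → C = 1610
  (8, 9) → C = 890
The feasible region is unbounded (it extends along (0, 1), (1, 0)), but C strictly increases along every unbounded feasible direction, so there is no improving ray and the minimum is attained at a vertex.

x_1 = 8, x_2 = 9, minimum C = 890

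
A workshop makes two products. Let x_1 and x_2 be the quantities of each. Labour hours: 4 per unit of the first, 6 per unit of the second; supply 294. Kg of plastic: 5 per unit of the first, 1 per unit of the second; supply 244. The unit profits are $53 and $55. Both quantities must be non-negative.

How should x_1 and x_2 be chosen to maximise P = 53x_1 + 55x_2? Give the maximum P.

x_1 = 45, x_2 = 19, maximum P = 3430

Corner points and P = 53x_1 + 55x_2:
  (0, 0) → P = 0
  (0, 49) → P = 2695
  (244/5, 0) → P = 12932/5
  (45, 19) → P = 3430

At the optimal vertex, 4x_1 + 6x_2 = 294 and 5x_1 + x_2 = 244.
Solving simultaneously gives x_1 = 45, x_2 = 19.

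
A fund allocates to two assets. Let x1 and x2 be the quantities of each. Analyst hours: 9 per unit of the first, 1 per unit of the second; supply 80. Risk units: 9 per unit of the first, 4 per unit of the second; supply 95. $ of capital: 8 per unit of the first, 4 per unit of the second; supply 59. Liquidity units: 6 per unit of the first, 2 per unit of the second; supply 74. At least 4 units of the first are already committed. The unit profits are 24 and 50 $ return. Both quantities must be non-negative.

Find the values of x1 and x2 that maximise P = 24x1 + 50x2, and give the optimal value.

x1 = 4, x2 = 27/4, maximum P = 867/2

Vertices and P = 24x1 + 50x2:
  (59/8, 0) → P = 177
  (4, 0) → P = 96
  (4, 27/4) → P = 867/2

The optimum lies where 8x1 + 4x2 = 59 and x1 = 4.
Solving simultaneously gives x1 = 4, x2 = 27/4.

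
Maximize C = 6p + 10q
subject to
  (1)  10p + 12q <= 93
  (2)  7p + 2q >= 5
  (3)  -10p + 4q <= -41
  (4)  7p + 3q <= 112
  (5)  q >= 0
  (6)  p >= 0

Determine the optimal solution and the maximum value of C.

Vertices and C = 6p + 10q:
  (27/5, 13/4) → C = 649/10
  (93/10, 0) → C = 279/5
  (41/10, 0) → C = 123/5

At the optimal vertex, 10p + 12q = 93 and -10p + 4q = -41.
Solving simultaneously gives p = 27/5, q = 13/4.

p = 27/5, q = 13/4, maximum C = 649/10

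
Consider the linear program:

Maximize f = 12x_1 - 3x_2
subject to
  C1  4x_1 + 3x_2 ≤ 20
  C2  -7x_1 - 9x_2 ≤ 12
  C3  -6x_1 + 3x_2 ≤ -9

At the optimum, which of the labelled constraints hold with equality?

Feasible corners and f = 12x_1 - 3x_2:
  (72/5, -188/15) → f = 1052/5
  (29/10, 14/5) → f = 132/5
  (3/5, -9/5) → f = 63/5

The maximum is at (72/5, -188/15). Substituting into each constraint, equality holds for C1 and C2; the remaining constraints have slack.

C1 and C2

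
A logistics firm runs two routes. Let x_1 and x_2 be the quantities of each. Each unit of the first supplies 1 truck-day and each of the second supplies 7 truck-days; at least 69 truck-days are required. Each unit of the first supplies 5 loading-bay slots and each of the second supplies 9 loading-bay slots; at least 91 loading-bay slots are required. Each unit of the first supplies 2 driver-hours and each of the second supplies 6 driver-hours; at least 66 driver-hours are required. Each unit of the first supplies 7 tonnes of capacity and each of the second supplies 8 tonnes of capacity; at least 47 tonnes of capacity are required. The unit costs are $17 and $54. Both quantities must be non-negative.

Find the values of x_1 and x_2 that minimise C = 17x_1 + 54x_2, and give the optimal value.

Feasible corners and C = 17x_1 + 54x_2:
  (0, 11) → C = 594
  (69, 0) → C = 1173
  (6, 9) → C = 588
The feasible region is unbounded (it extends along (0, 1), (1, 0)), but C strictly increases along every unbounded feasible direction, so there is no improving ray and the minimum is attained at a vertex.

x_1 = 6, x_2 = 9, minimum C = 588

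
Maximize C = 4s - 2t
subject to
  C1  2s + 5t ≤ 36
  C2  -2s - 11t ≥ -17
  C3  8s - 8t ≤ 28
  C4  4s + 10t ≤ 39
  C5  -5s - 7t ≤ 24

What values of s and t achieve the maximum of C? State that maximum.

s = 111/26, t = 10/13, maximum C = 202/13

Extreme points and C = 4s - 2t:
  (111/26, 10/13) → C = 202/13
  (-383/41, 133/41) → C = -1798/41
  (1/24, -83/24) → C = 85/12

The optimum lies where -2s - 11t = -17 and 8s - 8t = 28.
Solving simultaneously gives s = 111/26, t = 10/13.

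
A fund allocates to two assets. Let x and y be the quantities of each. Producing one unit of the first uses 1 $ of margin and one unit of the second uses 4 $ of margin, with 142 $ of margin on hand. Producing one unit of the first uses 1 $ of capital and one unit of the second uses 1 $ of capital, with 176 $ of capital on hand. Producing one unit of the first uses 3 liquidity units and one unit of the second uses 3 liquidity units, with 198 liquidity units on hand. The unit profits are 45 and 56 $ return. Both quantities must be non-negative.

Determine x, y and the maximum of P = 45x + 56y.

x = 122/3, y = 76/3, maximum P = 9746/3

The optimum lies where x + 4y = 142 and 3x + 3y = 198.
Solving simultaneously gives x = 122/3, y = 76/3.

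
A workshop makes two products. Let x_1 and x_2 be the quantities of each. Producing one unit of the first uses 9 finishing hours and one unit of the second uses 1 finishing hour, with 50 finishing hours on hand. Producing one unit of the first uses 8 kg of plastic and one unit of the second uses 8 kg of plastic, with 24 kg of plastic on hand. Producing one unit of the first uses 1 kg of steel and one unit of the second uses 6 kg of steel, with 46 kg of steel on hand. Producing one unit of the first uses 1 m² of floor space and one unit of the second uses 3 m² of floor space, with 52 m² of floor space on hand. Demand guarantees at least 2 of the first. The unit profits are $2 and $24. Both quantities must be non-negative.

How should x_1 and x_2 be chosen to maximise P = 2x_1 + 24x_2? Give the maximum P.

x_1 = 2, x_2 = 1, maximum P = 28

Feasible corners and P = 2x_1 + 24x_2:
  (3, 0) → P = 6
  (2, 0) → P = 4
  (2, 1) → P = 28

The binding constraints are 8x_1 + 8x_2 = 24 and x_1 = 2.
Solving simultaneously gives x_1 = 2, x_2 = 1.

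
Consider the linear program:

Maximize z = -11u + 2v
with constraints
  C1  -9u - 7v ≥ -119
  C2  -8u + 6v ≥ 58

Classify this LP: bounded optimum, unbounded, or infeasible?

From the feasible point (14/5, 67/5), moving in the direction (-6, -8) keeps every constraint satisfied while z increases without bound.

unbounded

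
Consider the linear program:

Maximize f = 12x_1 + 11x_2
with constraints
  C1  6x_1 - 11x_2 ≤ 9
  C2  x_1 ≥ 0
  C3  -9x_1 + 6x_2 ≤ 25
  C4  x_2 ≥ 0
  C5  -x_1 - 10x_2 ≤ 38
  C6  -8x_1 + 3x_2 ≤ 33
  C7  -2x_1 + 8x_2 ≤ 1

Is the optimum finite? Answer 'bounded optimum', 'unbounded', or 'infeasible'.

Vertices and f = 12x_1 + 11x_2:
  (3/2, 0) → f = 18
  (83/26, 12/13) → f = 630/13
  (0, 0) → f = 0
  (0, 1/8) → f = 11/8
The feasible region has finitely many vertices and no improving ray; the maximum is 630/13 at (83/26, 12/13).

bounded optimum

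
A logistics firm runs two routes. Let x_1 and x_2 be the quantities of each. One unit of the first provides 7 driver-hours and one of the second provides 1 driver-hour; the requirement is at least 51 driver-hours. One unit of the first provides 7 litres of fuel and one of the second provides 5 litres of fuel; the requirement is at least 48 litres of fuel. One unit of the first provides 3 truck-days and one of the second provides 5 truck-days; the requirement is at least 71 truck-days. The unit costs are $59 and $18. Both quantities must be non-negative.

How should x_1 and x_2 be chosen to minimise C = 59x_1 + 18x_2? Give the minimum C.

Corner points and C = 59x_1 + 18x_2:
  (0, 51) → C = 918
  (71/3, 0) → C = 4189/3
  (23/4, 43/4) → C = 2131/4
The feasible region is unbounded (it extends along (0, 1), (1, 0)), but C strictly increases along every unbounded feasible direction, so there is no improving ray and the minimum is attained at a vertex.

x_1 = 23/4, x_2 = 43/4, minimum C = 2131/4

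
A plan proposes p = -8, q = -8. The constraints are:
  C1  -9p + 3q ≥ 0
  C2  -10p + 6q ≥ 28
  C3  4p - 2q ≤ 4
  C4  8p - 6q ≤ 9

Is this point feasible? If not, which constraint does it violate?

feasible

C1: 48 ≥ 0 ✓
C2: 32 ≥ 28 ✓
C3: -16 ≤ 4 ✓
C4: -16 ≤ 9 ✓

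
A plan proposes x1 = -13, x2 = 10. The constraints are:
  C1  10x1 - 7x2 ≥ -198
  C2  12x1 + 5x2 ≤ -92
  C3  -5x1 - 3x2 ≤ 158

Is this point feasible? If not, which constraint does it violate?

Constraint C1: 10x1 - 7x2 = -200, which is not ≥ -198. All other constraints are satisfied.

not feasible — violates C1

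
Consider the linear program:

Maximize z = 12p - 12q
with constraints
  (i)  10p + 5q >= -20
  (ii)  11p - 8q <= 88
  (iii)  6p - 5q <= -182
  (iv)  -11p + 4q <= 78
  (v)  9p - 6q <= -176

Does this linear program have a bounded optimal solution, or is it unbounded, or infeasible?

Corner points and z = 12p - 12q:
  (338/31, 1534/31) → z = -14352/31
  (212/9, 194/3) → z = -1480/3
The feasible region has finitely many vertices and no improving ray; the maximum is -14352/31 at (338/31, 1534/31).

bounded optimum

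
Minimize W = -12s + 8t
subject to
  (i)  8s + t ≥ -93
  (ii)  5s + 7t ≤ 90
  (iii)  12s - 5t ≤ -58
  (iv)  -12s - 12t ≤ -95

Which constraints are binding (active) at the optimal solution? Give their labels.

(iii) and (iv)

Feasible corners and W = -12s + 8t:
  (-247/17, 395/17) → W = 6124/17
  (-173/12, 67/3) → W = 1055/3
  (44/109, 1370/109) → W = 10432/109
  (-13/12, 9) → W = 85

The minimum is at (-13/12, 9). Substituting into each constraint, equality holds for (iii) and (iv); the remaining constraints have slack.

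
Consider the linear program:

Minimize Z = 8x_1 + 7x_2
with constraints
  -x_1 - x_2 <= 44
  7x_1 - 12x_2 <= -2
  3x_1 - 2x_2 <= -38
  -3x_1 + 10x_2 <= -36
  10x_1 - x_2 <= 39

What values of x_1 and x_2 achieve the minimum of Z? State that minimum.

x_1 = -404/13, x_2 = -168/13, minimum Z = -4408/13

Vertices and Z = 8x_1 + 7x_2:
  (-530/19, -306/19) → Z = -6382/19
  (-404/13, -168/13) → Z = -4408/13
  (-226/11, -130/11) → Z = -2718/11
  (-113/6, -37/4) → Z = -2585/12

The optimum lies where -x_1 - x_2 = 44 and -3x_1 + 10x_2 = -36.
Solving simultaneously gives x_1 = -404/13, x_2 = -168/13.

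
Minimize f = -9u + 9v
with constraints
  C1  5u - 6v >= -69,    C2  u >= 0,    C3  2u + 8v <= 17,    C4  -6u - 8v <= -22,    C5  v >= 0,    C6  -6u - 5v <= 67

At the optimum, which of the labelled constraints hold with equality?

C3 and C5

Extreme points and f = -9u + 9v:
  (5/4, 29/16) → f = 81/16
  (17/2, 0) → f = -153/2
  (11/3, 0) → f = -33

The minimum is at (17/2, 0). Substituting into each constraint, equality holds for C3 and C5; the remaining constraints have slack.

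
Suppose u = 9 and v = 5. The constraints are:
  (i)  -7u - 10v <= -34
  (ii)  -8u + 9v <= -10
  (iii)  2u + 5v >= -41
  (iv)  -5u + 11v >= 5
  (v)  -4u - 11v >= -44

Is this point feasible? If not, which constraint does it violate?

Constraint (v): -4u - 11v = -91, which is not ≥ -44. All other constraints are satisfied.

not feasible — violates (v)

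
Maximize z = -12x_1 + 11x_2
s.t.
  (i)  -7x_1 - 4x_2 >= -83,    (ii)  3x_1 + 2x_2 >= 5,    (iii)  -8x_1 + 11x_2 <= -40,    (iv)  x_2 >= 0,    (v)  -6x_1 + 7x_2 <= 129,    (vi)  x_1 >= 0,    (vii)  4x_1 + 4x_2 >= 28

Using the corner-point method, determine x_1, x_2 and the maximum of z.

x_1 = 117/19, x_2 = 16/19, maximum z = -1228/19

Vertices and z = -12x_1 + 11x_2:
  (1073/109, 384/109) → z = -8652/109
  (83/7, 0) → z = -996/7
  (117/19, 16/19) → z = -1228/19
  (7, 0) → z = -84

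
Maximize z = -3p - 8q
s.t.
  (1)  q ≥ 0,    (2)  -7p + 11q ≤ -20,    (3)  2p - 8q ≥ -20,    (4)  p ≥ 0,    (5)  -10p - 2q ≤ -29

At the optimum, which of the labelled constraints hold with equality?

(1) and (5)

Feasible corners and z = -3p - 8q:
  (29/10, 0) → z = -87/10
  (190/17, 90/17) → z = -1290/17
  (359/124, 3/124) → z = -1101/124
The feasible region is unbounded (it extends along (1, 0), (4, 1)), but z strictly decreases along every unbounded feasible direction, so there is no improving ray and the maximum is attained at a vertex.

The maximum is at (29/10, 0). Substituting into each constraint, equality holds for (1) and (5); the remaining constraints have slack.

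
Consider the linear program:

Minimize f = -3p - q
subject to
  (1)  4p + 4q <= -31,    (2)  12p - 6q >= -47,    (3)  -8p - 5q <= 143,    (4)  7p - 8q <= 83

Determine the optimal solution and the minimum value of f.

Feasible corners and f = -3p - q:
  (-187/36, -23/9) → f = 653/36
  (7/5, -183/20) → f = 99/20
  (-1093/108, -335/27) → f = 4619/108
  (-81/11, -185/11) → f = 428/11

p = 7/5, q = -183/20, minimum f = 99/20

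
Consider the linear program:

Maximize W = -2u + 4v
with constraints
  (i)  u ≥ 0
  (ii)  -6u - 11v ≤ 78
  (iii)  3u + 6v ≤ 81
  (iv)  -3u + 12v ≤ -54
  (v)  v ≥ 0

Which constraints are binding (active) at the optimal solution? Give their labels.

Feasible corners and W = -2u + 4v:
  (24, 3/2) → W = -42
  (27, 0) → W = -54
  (18, 0) → W = -36

The maximum is at (18, 0). Substituting into each constraint, equality holds for (iv) and (v); the remaining constraints have slack.

(iv) and (v)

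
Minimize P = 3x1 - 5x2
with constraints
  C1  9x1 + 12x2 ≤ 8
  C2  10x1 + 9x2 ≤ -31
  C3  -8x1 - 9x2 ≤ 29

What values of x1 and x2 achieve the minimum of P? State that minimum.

x1 = -28, x2 = 65/3, minimum P = -577/3

Vertices and P = 3x1 - 5x2:
  (-148/13, 359/39) → P = -3127/39
  (-28, 65/3) → P = -577/3
  (-1, -7/3) → P = 26/3

The binding constraints are 9x1 + 12x2 = 8 and -8x1 - 9x2 = 29.
Solving simultaneously gives x1 = -28, x2 = 65/3.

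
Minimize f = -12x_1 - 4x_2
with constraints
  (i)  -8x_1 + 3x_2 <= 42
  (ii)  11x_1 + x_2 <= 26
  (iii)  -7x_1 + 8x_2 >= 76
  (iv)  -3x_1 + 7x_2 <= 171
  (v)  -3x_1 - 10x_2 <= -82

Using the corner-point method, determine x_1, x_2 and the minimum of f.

Vertices and f = -12x_1 - 4x_2:
  (36/41, 670/41) → f = -3112/41
  (-174/89, 782/89) → f = -1040/89
  (132/95, 1018/95) → f = -5656/95
  (-52/47, 401/47) → f = -980/47

At the optimal vertex, -8x_1 + 3x_2 = 42 and 11x_1 + x_2 = 26.
Solving simultaneously gives x_1 = 36/41, x_2 = 670/41.

x_1 = 36/41, x_2 = 670/41, minimum f = -3112/41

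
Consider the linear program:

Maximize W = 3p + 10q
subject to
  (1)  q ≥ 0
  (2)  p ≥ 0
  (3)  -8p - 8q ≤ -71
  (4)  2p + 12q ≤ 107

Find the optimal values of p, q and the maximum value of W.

p = 107/2, q = 0, maximum W = 321/2

Vertices and W = 3p + 10q:
  (71/8, 0) → W = 213/8
  (107/2, 0) → W = 321/2
  (0, 71/8) → W = 355/4
  (0, 107/12) → W = 535/6

At the optimal vertex, q = 0 and 2p + 12q = 107.
Solving simultaneously gives p = 107/2, q = 0.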